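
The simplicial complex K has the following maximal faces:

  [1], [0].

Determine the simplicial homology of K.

H_0 ≅ Z^2.

Take the total order 0 < 1 on the vertex set. Then K (dimension 0) consists of the simplices:

  0-simplices (2): [0], [1]

giving chain groups C_0 ≅ Z^2.

Computing H_k = (kernel of ∂_k) / (image of ∂_{k+1}):

  H_0: rank C_0 − rank ∂_1 = 2 − 0 = 2, and there is no ∂_1, so H_0 ≅ Z^2.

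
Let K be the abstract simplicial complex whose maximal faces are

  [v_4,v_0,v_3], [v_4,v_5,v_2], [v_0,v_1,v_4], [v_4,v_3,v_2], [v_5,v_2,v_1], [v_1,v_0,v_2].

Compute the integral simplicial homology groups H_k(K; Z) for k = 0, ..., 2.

H_0 = Z,  H_1 = Z,  H_2 = 0.

Take the total order v_0 < v_1 < v_2 < v_3 < v_4 < v_5 on the vertex set. Then K (dimension 2) consists of the simplices:

  0-simplices (6): [v_0], [v_1], [v_2], [v_3], [v_4], [v_5]
  1-simplices (12): [v_0,v_1], [v_0,v_2], [v_0,v_3], [v_0,v_4], [v_1,v_2], [v_1,v_4], [v_1,v_5], [v_2,v_3], [v_2,v_4], [v_2,v_5], [v_3,v_4], [v_4,v_5]
  2-simplices (6): [v_0,v_1,v_2], [v_0,v_1,v_4], [v_0,v_3,v_4], [v_1,v_2,v_5], [v_2,v_3,v_4], [v_2,v_4,v_5]

so the chain groups are C_0 ≅ Z^6, C_1 ≅ Z^12, C_2 ≅ Z^6.

Boundary ∂_1: C_1 → C_0 maps an edge to its endpoints' difference, ∂[p,q] = q − p. For instance
  ∂[v_1,v_5] = [v_5] − [v_1].
As a 6×12 matrix over Z this has rank 5, with invariant factors (1,1,1,1,1).

The boundary map ∂_2: C_2 → C_1 maps a triangle to the signed sum of its edges. For instance
  ∂[v_2,v_3,v_4] = [v_3,v_4] − [v_2,v_4] + [v_2,v_3],
  ∂[v_0,v_3,v_4] = [v_3,v_4] − [v_0,v_4] + [v_0,v_3].
The 12×6 boundary matrix has rank 6 and Smith normal form diag(1,1,1,1,1,1).

Reading off H_k = ker ∂_k / im ∂_{k+1}:

  H_0: rank C_0 − rank ∂_1 = 6 − 5 = 1, and the invariant factors of ∂_1 are all 1, so H_0 ≅ Z.
  H_1: rank ker ∂_1 − rank ∂_2 = (12 − 5) − 6 = 1, and the invariant factors of ∂_2 are all 1, so H_1 ≅ Z.
  H_2: rank ker ∂_2 − rank ∂_3 = (6 − 6) − 0 = 0, and there is no ∂_3, so H_2 ≅ 0.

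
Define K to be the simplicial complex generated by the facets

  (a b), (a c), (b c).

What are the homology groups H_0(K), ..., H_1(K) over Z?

H_0 ≅ Z,  H_1 ≅ Z.

We work with the vertex ordering a < b < c. The simplices of K, each written with vertices in increasing order, are:

  0-simplices (3): a, b, c
  1-simplices (3): ab, ac, bc

giving chain groups C_0 ≅ Z^3, C_1 ≅ Z^3.

Boundary ∂_1: C_1 → C_0 sends each edge [p,q] (with p < q) to q − p. For instance
  ∂ab = b − a.
The resulting 3×3 matrix has rank 2, and its Smith normal form has invariant factors (1,1).

Computing H_k = (kernel of ∂_k) / (image of ∂_{k+1}):

  H_0: rank C_0 − rank ∂_1 = 3 − 2 = 1, and the invariant factors of ∂_1 are all 1, so H_0 = Z.
  H_1: rank ker ∂_1 − rank ∂_2 = (3 − 2) − 0 = 1, and there is no ∂_2, so H_1 = Z.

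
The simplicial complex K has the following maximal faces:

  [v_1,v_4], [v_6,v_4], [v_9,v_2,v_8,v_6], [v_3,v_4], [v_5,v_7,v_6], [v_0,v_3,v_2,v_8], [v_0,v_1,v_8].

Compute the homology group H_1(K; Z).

H_1 = Z^2.

Order the vertices as v_0 < v_1 < v_2 < v_3 < v_4 < v_5 < v_6 < v_7 < v_8 < v_9. Listing each simplex with vertices in this order, K has dimension 3 with simplices:

  0-simplices (10): [v_0], [v_1], [v_2], [v_3], [v_4], [v_5], [v_6], [v_7], [v_8], [v_9]
  1-simplices (19): (19 of them)
  2-simplices (10): [v_0,v_1,v_8], [v_0,v_2,v_3], [v_0,v_2,v_8], [v_0,v_3,v_8], [v_2,v_3,v_8], [v_2,v_6,v_8], [v_2,v_6,v_9], [v_2,v_8,v_9], [v_5,v_6,v_7], [v_6,v_8,v_9]
  3-simplices (2): [v_0,v_2,v_3,v_8], [v_2,v_6,v_8,v_9]

giving chain groups C_0 ≅ Z^10, C_1 ≅ Z^19, C_2 ≅ Z^10, C_3 ≅ Z^2.

∂_1: C_1 → C_0 sends each edge [p,q] (with p < q) to q − p.
This gives a 10×19 integer matrix of rank 9; reducing to Smith normal form yields diagonal entries (1,1,1,1,1,1,1,1,1).

Boundary ∂_2: C_2 → C_1 sends each 2-simplex [p,q,r] to [q,r] − [p,r] + [p,q]. For instance
  ∂[v_2,v_6,v_9] = [v_6,v_9] − [v_2,v_9] + [v_2,v_6],
  ∂[v_0,v_3,v_8] = [v_3,v_8] − [v_0,v_8] + [v_0,v_3].
As a 19×10 matrix over Z this has rank 8, with invariant factors (1,1,1,1,1,1,1,1).

∂_3: C_3 → C_2 sends each 3-simplex σ to the alternating sum Σ_i (−1)^i (σ with its i-th vertex removed). For instance
  ∂[v_0,v_2,v_3,v_8] = [v_2,v_3,v_8] − [v_0,v_3,v_8] + [v_0,v_2,v_8] − [v_0,v_2,v_3],
  ∂[v_2,v_6,v_8,v_9] = [v_6,v_8,v_9] − [v_2,v_8,v_9] + [v_2,v_6,v_9] − [v_2,v_6,v_8].
The resulting 10×2 matrix has rank 2, and its Smith normal form has invariant factors (1,1).

Reading off H_k = ker ∂_k / im ∂_{k+1}:

  H_1: rank ker ∂_1 − rank ∂_2 = (19 − 9) − 8 = 2, and the invariant factors of ∂_2 are all 1, so H_1 ≅ Z^2.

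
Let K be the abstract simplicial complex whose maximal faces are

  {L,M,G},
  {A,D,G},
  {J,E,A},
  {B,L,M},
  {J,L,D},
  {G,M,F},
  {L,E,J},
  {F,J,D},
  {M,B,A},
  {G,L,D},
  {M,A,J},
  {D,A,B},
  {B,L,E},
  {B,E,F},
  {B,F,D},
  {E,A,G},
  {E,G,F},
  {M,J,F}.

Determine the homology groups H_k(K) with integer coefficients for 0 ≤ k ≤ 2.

Order the vertices as A < B < D < E < F < G < J < L < M. Listing each simplex with vertices in this order, K has dimension 2 with simplices:

  0-simplices (9): A, B, D, E, F, G, J, L, M
  1-simplices (27): AB, AD, AE, AG, AJ, AM, BD, BE, BF, BL, BM, DF, DG, DJ, DL, EF, EG, EJ, EL, FG, FJ, FM, GL, GM, JL, JM, LM
  2-simplices (18): ABD, ABM, ADG, AEG, AEJ, AJM, BDF, BEF, BEL, BLM, DFJ, DGL, DJL, EFG, EJL, FGM, FJM, GLM

Hence C_0 ≅ Z^9, C_1 ≅ Z^27, C_2 ≅ Z^18.

The boundary map ∂_1: C_1 → C_0 sends each edge [p,q] (with p < q) to q − p. For instance
  ∂AB = B − A.
As a 9×27 matrix over Z this has rank 8, with invariant factors (1,1,1,1,1,1,1,1).

The boundary map ∂_2: C_2 → C_1 sends each 2-simplex [p,q,r] to [q,r] − [p,r] + [p,q]. For instance
  ∂DJL = JL − DL + DJ,
  ∂BDF = DF − BF + BD.
The resulting 27×18 matrix has rank 17, and its Smith normal form has invariant factors (1,1,1,1,1,1,1,1,1,1,1,1,1,1,1,1,1).

Now H_k = ker ∂_k / im ∂_{k+1}, so:

  H_0: rank C_0 − rank ∂_1 = 9 − 8 = 1, and the invariant factors of ∂_1 are all 1, so H_0 ≅ Z.
  H_1: rank ker ∂_1 − rank ∂_2 = (27 − 8) − 17 = 2, and the invariant factors of ∂_2 are all 1, so H_1 ≅ Z^2.
  H_2: rank ker ∂_2 − rank ∂_3 = (18 − 17) − 0 = 1, and there is no ∂_3, so H_2 ≅ Z.

(K is a triangulation of the torus T^2.)

H_0 ≅ Z,  H_1 ≅ Z^2,  H_2 ≅ Z.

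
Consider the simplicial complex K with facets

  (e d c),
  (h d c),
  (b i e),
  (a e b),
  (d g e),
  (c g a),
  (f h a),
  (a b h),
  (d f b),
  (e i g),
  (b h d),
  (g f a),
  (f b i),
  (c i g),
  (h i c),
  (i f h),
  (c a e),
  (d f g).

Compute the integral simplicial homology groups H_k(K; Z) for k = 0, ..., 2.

Take the total order a < b < c < d < e < f < g < h < i on the vertex set. Then K (dimension 2) consists of the simplices:

  0-simplices (9): a, b, c, d, e, f, g, h, i
  1-simplices (27): ab, ac, ae, af, ag, ah, bd, be, bf, bh, bi, cd, ce, cg, ch, ci, de, df, dg, dh, eg, ei, fg, fh, fi, gi, hi
  2-simplices (18): abe, abh, ace, acg, afg, afh, bdf, bdh, bei, bfi, cde, cdh, cgi, chi, deg, dfg, egi, fhi

so the chain groups are C_0 ≅ Z^9, C_1 ≅ Z^27, C_2 ≅ Z^18.

∂_1: C_1 → C_0 sends each edge [p,q] (with p < q) to q − p.
This gives a 9×27 integer matrix of rank 8; reducing to Smith normal form yields diagonal entries (1,1,1,1,1,1,1,1).

The boundary map ∂_2: C_2 → C_1 maps a triangle to the signed sum of its edges. For instance
  ∂cdh = dh − ch + cd,
  ∂bei = ei − bi + be.
This gives a 27×18 integer matrix of rank 18; reducing to Smith normal form yields diagonal entries (1,1,1,1,1,1,1,1,1,1,1,1,1,1,1,1,1,2).

Computing H_k = (kernel of ∂_k) / (image of ∂_{k+1}):

  H_0: rank C_0 − rank ∂_1 = 9 − 8 = 1, and the invariant factors of ∂_1 are all 1, so H_0 ≅ Z.
  H_1: rank ker ∂_1 − rank ∂_2 = (27 − 8) − 18 = 1, and ∂_2 has invariant factor 2 > 1, so H_1 ≅ Z ⊕ Z/2Z.
  H_2: rank ker ∂_2 − rank ∂_3 = (18 − 18) − 0 = 0, and there is no ∂_3, so H_2 ≅ 0.

(K is a triangulation of the Klein bottle.)

H_0 = Z,  H_1 = Z ⊕ Z/2Z,  H_2 = 0.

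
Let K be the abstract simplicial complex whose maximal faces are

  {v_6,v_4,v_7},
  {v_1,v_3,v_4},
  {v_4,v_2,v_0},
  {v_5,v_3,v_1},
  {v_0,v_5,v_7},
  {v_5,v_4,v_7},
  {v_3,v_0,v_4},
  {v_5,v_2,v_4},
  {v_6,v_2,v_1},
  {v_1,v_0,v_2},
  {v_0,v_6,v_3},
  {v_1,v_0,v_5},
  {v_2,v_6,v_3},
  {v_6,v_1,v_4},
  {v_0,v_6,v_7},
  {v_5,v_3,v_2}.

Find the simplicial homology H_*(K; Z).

H_0 ≅ Z,  H_1 ≅ Z^2,  H_2 ≅ Z.

Take the total order v_0 < v_1 < v_2 < v_3 < v_4 < v_5 < v_6 < v_7 on the vertex set. Then K (dimension 2) consists of the simplices:

  0-simplices (8): [v_0], [v_1], [v_2], [v_3], [v_4], [v_5], [v_6], [v_7]
  1-simplices (24): (24 of them)
  2-simplices (16): (16 of them)

giving chain groups C_0 ≅ Z^8, C_1 ≅ Z^24, C_2 ≅ Z^16.

The boundary map ∂_1: C_1 → C_0 maps an edge to its endpoints' difference, ∂[p,q] = q − p. For instance
  ∂[v_1,v_4] = [v_4] − [v_1].
The resulting 8×24 matrix has rank 7, and its Smith normal form has invariant factors (1,1,1,1,1,1,1).

Boundary ∂_2: C_2 → C_1 maps a triangle to the signed sum of its edges. For instance
  ∂[v_2,v_4,v_5] = [v_4,v_5] − [v_2,v_5] + [v_2,v_4],
  ∂[v_0,v_2,v_4] = [v_2,v_4] − [v_0,v_4] + [v_0,v_2].
The resulting 24×16 matrix has rank 15, and its Smith normal form has invariant factors (1,1,1,1,1,1,1,1,1,1,1,1,1,1,1).

From H_k ≅ ker(∂_k) / im(∂_{k+1}) we obtain:

  H_0: rank C_0 − rank ∂_1 = 8 − 7 = 1, and the invariant factors of ∂_1 are all 1, so H_0 ≅ Z.
  H_1: rank ker ∂_1 − rank ∂_2 = (24 − 7) − 15 = 2, and the invariant factors of ∂_2 are all 1, so H_1 ≅ Z^2.
  H_2: rank ker ∂_2 − rank ∂_3 = (16 − 15) − 0 = 1, and there is no ∂_3, so H_2 ≅ Z.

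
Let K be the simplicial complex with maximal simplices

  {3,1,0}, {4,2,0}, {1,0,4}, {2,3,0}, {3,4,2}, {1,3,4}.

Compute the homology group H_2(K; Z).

H_2 = Z.

Take the total order 0 < 1 < 2 < 3 < 4 on the vertex set. Then K (dimension 2) consists of the simplices:

  0-simplices (5): [0], [1], [2], [3], [4]
  1-simplices (9): [0,1], [0,2], [0,3], [0,4], [1,3], [1,4], [2,3], [2,4], [3,4]
  2-simplices (6): [0,1,3], [0,1,4], [0,2,3], [0,2,4], [1,3,4], [2,3,4]

giving chain groups C_0 ≅ Z^5, C_1 ≅ Z^9, C_2 ≅ Z^6.

The boundary map ∂_1: C_1 → C_0 sends each edge [p,q] (with p < q) to q − p. For instance
  ∂[3,4] = [4] − [3].
This gives a 5×9 integer matrix of rank 4; reducing to Smith normal form yields diagonal entries (1,1,1,1).

∂_2: C_2 → C_1 sends each 2-simplex [p,q,r] to [q,r] − [p,r] + [p,q]. For instance
  ∂[0,2,3] = [2,3] − [0,3] + [0,2],
  ∂[0,1,4] = [1,4] − [0,4] + [0,1].
The 9×6 boundary matrix has rank 5 and Smith normal form diag(1,1,1,1,1).

Computing H_k = (kernel of ∂_k) / (image of ∂_{k+1}):

  H_2: rank ker ∂_2 − rank ∂_3 = (6 − 5) − 0 = 1, and there is no ∂_3, so H_2 = Z.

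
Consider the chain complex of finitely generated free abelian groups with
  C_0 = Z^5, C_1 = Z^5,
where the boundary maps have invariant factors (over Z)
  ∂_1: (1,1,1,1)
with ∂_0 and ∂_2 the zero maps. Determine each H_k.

H_0 = Z,  H_1 = Z.

H_0: b_0 = 5 − 0 − 4 = 1; torsion from ∂_1 factors > 1: none. So H_0 = Z.
H_1: b_1 = 5 − 4 − 0 = 1; torsion from ∂_2 factors > 1: none. So H_1 = Z.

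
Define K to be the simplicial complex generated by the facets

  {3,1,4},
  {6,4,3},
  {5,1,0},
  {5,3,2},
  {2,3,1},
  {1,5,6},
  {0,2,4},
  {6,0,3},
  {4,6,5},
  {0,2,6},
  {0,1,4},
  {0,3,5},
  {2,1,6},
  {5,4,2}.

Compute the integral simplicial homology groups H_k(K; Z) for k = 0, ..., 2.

K has 7 vertices, 21 edges, 14 triangles.
rank ∂_0 = 0, rank ∂_1 = 6 ⇒ b_0 = 7 − 0 − 6 = 1; all invariant factors of ∂_1 are 1 so no torsion. So H_0 ≅ Z.
rank ∂_1 = 6, rank ∂_2 = 13 ⇒ b_1 = 21 − 6 − 13 = 2; all invariant factors of ∂_2 are 1 so no torsion. So H_1 ≅ Z^2.
rank ∂_2 = 13, rank ∂_3 = 0 ⇒ b_2 = 14 − 13 − 0 = 1. So H_2 ≅ Z.

H_0 ≅ Z,  H_1 ≅ Z^2,  H_2 ≅ Z.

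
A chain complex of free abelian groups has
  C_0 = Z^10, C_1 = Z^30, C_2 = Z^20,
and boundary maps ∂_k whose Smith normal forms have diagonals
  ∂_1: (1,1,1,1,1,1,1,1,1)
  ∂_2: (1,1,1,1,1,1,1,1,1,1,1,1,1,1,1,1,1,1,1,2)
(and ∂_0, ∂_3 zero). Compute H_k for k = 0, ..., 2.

H_0: b_0 = 10 − 0 − 9 = 1; torsion from ∂_1 factors > 1: none. So H_0 = Z.
H_1: b_1 = 30 − 9 − 20 = 1; torsion from ∂_2 factors > 1: [2]. So H_1 = Z ⊕ Z/2.
H_2: b_2 = 20 − 20 − 0 = 0; torsion from ∂_3 factors > 1: none. So H_2 = 0.

H_0 = Z,  H_1 = Z ⊕ Z/2,  H_2 = 0.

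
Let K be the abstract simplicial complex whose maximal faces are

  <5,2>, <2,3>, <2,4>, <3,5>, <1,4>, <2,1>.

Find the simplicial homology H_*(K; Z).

H_0 = Z,  H_1 = Z^2.

Take the total order 1 < 2 < 3 < 4 < 5 on the vertex set. Then K (dimension 1) consists of the simplices:

  0-simplices (5): [1], [2], [3], [4], [5]
  1-simplices (6): [1,2], [1,4], [2,3], [2,4], [2,5], [3,5]

so the chain groups are C_0 ≅ Z^5, C_1 ≅ Z^6.

∂_1: C_1 → C_0 sends each edge [p,q] (with p < q) to q − p. For instance
  ∂[2,3] = [3] − [2].
As a 5×6 matrix over Z this has rank 4, with invariant factors (1,1,1,1).

Now H_k = ker ∂_k / im ∂_{k+1}, so:

  H_0: rank C_0 − rank ∂_1 = 5 − 4 = 1, and the invariant factors of ∂_1 are all 1, so H_0 ≅ Z.
  H_1: rank ker ∂_1 − rank ∂_2 = (6 − 4) − 0 = 2, and there is no ∂_2, so H_1 ≅ Z^2.

As a check, the Euler characteristic is 5 − 6 = -1, which agrees with 1 − 2 = -1.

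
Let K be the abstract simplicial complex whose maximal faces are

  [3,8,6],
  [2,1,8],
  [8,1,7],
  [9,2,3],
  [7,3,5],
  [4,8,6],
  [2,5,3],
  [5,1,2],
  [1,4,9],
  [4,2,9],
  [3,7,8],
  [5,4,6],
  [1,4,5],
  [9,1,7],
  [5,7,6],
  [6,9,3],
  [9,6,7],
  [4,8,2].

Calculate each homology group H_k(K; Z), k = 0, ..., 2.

Take the total order 1 < 2 < 3 < 4 < 5 < 6 < 7 < 8 < 9 on the vertex set. Then K (dimension 2) consists of the simplices:

  0-simplices (9): [1], [2], [3], [4], [5], [6], [7], [8], [9]
  1-simplices (27): (27 of them)
  2-simplices (18): [1,2,5], [1,2,8], [1,4,5], [1,4,9], [1,7,8], [1,7,9], [2,3,5], [2,3,9], [2,4,8], [2,4,9], [3,5,7], [3,6,8], [3,6,9], [3,7,8], [4,5,6], [4,6,8], [5,6,7], [6,7,9]

giving chain groups C_0 ≅ Z^9, C_1 ≅ Z^27, C_2 ≅ Z^18.

Boundary ∂_1: C_1 → C_0 maps an edge to its endpoints' difference, ∂[p,q] = q − p.
As a 9×27 matrix over Z this has rank 8, with invariant factors (1,1,1,1,1,1,1,1).

∂_2: C_2 → C_1 maps a triangle to the signed sum of its edges. For instance
  ∂[1,2,5] = [2,5] − [1,5] + [1,2],
  ∂[2,3,5] = [3,5] − [2,5] + [2,3].
This gives a 27×18 integer matrix of rank 18; reducing to Smith normal form yields diagonal entries (1,1,1,1,1,1,1,1,1,1,1,1,1,1,1,1,1,2).

From H_k ≅ ker(∂_k) / im(∂_{k+1}) we obtain:

  H_0: rank C_0 − rank ∂_1 = 9 − 8 = 1, and the invariant factors of ∂_1 are all 1, so H_0 = Z.
  H_1: rank ker ∂_1 − rank ∂_2 = (27 − 8) − 18 = 1, and ∂_2 has invariant factor 2 > 1, so H_1 = Z ⊕ Z/2Z.
  H_2: rank ker ∂_2 − rank ∂_3 = (18 − 18) − 0 = 0, and there is no ∂_3, so H_2 = 0.

H_0 ≅ Z,  H_1 ≅ Z ⊕ Z/2Z,  H_2 = 0.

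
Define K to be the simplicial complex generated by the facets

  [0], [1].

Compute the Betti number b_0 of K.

We work with the vertex ordering 0 < 1. The simplices of K, each written with vertices in increasing order, are:

  0-simplices (2): [0], [1]

Hence C_0 ≅ Z^2.

From H_k ≅ ker(∂_k) / im(∂_{k+1}) we obtain:

  H_0: rank C_0 − rank ∂_1 = 2 − 0 = 2, and there is no ∂_1, so H_0 = Z^2.

Hence the Betti numbers are b_0 = 2.

b_0 = 2.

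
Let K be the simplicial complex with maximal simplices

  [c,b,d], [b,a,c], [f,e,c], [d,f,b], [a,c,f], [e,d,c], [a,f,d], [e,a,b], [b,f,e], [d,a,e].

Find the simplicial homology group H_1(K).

H_1 = Z/2.

Take the total order a < b < c < d < e < f on the vertex set. Then K (dimension 2) consists of the simplices:

  0-simplices (6): a, b, c, d, e, f
  1-simplices (15): ab, ac, ad, ae, af, bc, bd, be, bf, cd, ce, cf, de, df, ef
  2-simplices (10): abc, abe, acf, ade, adf, bcd, bdf, bef, cde, cef

so the chain groups are C_0 ≅ Z^6, C_1 ≅ Z^15, C_2 ≅ Z^10.

∂_1: C_1 → C_0 sends each edge [p,q] (with p < q) to q − p. For instance
  ∂ce = e − c.
This gives a 6×15 integer matrix of rank 5; reducing to Smith normal form yields diagonal entries (1,1,1,1,1).

The boundary map ∂_2: C_2 → C_1 maps a triangle to the signed sum of its edges. For instance
  ∂abc = bc − ac + ab,
  ∂bcd = cd − bd + bc.
The resulting 15×10 matrix has rank 10, and its Smith normal form has invariant factors (1,1,1,1,1,1,1,1,1,2).

Computing H_k = (kernel of ∂_k) / (image of ∂_{k+1}):

  H_1: rank ker ∂_1 − rank ∂_2 = (15 − 5) − 10 = 0, and ∂_2 has invariant factor 2 > 1, so H_1 = Z/2.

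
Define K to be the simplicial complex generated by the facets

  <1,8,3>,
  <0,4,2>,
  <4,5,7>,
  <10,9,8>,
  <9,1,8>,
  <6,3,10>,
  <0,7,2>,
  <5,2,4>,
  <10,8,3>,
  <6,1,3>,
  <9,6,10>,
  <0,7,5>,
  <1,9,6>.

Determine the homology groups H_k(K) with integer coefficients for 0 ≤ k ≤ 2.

Take the total order 0 < 1 < 2 < 3 < 4 < 5 < 6 < 7 < 8 < 9 < 10 on the vertex set. Then K (dimension 2) consists of the simplices:

  0-simplices (11): [0], [1], [2], [3], [4], [5], [6], [7], [8], [9], [10]
  1-simplices (22): [0,2], [0,4], [0,5], [0,7], [1,3], [1,6], [1,8], [1,9], [2,4], [2,5], [2,7], [3,6], [3,8], [3,10], [4,5], [4,7], [5,7], [6,9], [6,10], [8,9], [8,10], [9,10]
  2-simplices (13): [0,2,4], [0,2,7], [0,5,7], [1,3,6], [1,3,8], [1,6,9], [1,8,9], [2,4,5], [3,6,10], [3,8,10], [4,5,7], [6,9,10], [8,9,10]

giving chain groups C_0 ≅ Z^11, C_1 ≅ Z^22, C_2 ≅ Z^13.

∂_1: C_1 → C_0 sends each edge [p,q] (with p < q) to q − p.
As a 11×22 matrix over Z this has rank 9, with invariant factors (1,1,1,1,1,1,1,1,1).

∂_2: C_2 → C_1 acts by ∂[p,q,r] = [q,r] − [p,r] + [p,q]. For instance
  ∂[8,9,10] = [9,10] − [8,10] + [8,9],
  ∂[0,2,7] = [2,7] − [0,7] + [0,2].
The 22×13 boundary matrix has rank 12 and Smith normal form diag(1,1,1,1,1,1,1,1,1,1,1,1).

Reading off H_k = ker ∂_k / im ∂_{k+1}:

  H_0: rank C_0 − rank ∂_1 = 11 − 9 = 2, and the invariant factors of ∂_1 are all 1, so H_0 ≅ Z^2.
  H_1: rank ker ∂_1 − rank ∂_2 = (22 − 9) − 12 = 1, and the invariant factors of ∂_2 are all 1, so H_1 ≅ Z.
  H_2: rank ker ∂_2 − rank ∂_3 = (13 − 12) − 0 = 1, and there is no ∂_3, so H_2 ≅ Z.

H_0 = Z^2,  H_1 = Z,  H_2 = Z.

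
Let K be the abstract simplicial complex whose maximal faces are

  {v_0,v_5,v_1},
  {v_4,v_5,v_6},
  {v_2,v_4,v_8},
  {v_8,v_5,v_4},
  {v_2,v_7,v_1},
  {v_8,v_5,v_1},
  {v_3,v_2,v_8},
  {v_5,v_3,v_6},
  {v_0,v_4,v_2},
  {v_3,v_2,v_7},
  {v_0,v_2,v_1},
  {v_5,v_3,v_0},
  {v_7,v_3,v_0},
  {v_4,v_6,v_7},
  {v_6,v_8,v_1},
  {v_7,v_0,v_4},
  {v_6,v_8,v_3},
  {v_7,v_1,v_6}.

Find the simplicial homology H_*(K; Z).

H_0 ≅ Z,  H_1 ≅ Z ⊕ Z/2,  H_2 = 0.

Fix the vertex order v_0 < v_1 < v_2 < v_3 < v_4 < v_5 < v_6 < v_7 < v_8 and write every simplex with vertices in increasing order. Then dim K = 2 and the simplices of K are:

  0-simplices (9): [v_0], [v_1], [v_2], [v_3], [v_4], [v_5], [v_6], [v_7], [v_8]
  1-simplices (27): (27 of them)
  2-simplices (18): (18 of them)

Hence C_0 ≅ Z^9, C_1 ≅ Z^27, C_2 ≅ Z^18.

∂_1: C_1 → C_0 maps an edge to its endpoints' difference, ∂[p,q] = q − p. For instance
  ∂[v_1,v_2] = [v_2] − [v_1].
The resulting 9×27 matrix has rank 8, and its Smith normal form has invariant factors (1,1,1,1,1,1,1,1).

∂_2: C_2 → C_1 sends each 2-simplex [p,q,r] to [q,r] − [p,r] + [p,q]. For instance
  ∂[v_1,v_2,v_7] = [v_2,v_7] − [v_1,v_7] + [v_1,v_2],
  ∂[v_0,v_1,v_5] = [v_1,v_5] − [v_0,v_5] + [v_0,v_1].
As a 27×18 matrix over Z this has rank 18, with invariant factors (1,1,1,1,1,1,1,1,1,1,1,1,1,1,1,1,1,2).

Computing H_k = (kernel of ∂_k) / (image of ∂_{k+1}):

  H_0: rank C_0 − rank ∂_1 = 9 − 8 = 1, and the invariant factors of ∂_1 are all 1, so H_0 = Z.
  H_1: rank ker ∂_1 − rank ∂_2 = (27 − 8) − 18 = 1, and ∂_2 has invariant factor 2 > 1, so H_1 = Z ⊕ Z/2.
  H_2: rank ker ∂_2 − rank ∂_3 = (18 − 18) − 0 = 0, and there is no ∂_3, so H_2 = 0.

(K is a triangulation of the Klein bottle.)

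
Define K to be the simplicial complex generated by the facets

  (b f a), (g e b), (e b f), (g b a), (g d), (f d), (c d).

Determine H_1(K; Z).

H_1 ≅ Z.

Order the vertices as a < b < c < d < e < f < g. Listing each simplex with vertices in this order, K has dimension 2 with simplices:

  0-simplices (7): a, b, c, d, e, f, g
  1-simplices (11): ab, af, ag, be, bf, bg, cd, df, dg, ef, eg
  2-simplices (4): abf, abg, bef, beg

Hence C_0 ≅ Z^7, C_1 ≅ Z^11, C_2 ≅ Z^4.

∂_1: C_1 → C_0 sends each edge [p,q] (with p < q) to q − p. For instance
  ∂be = e − b.
The 7×11 boundary matrix has rank 6 and Smith normal form diag(1,1,1,1,1,1).

The boundary map ∂_2: C_2 → C_1 maps a triangle to the signed sum of its edges. For instance
  ∂abf = bf − af + ab,
  ∂beg = eg − bg + be.
The resulting 11×4 matrix has rank 4, and its Smith normal form has invariant factors (1,1,1,1).

From H_k ≅ ker(∂_k) / im(∂_{k+1}) we obtain:

  H_1: rank ker ∂_1 − rank ∂_2 = (11 − 6) − 4 = 1, and the invariant factors of ∂_2 are all 1, so H_1 ≅ Z.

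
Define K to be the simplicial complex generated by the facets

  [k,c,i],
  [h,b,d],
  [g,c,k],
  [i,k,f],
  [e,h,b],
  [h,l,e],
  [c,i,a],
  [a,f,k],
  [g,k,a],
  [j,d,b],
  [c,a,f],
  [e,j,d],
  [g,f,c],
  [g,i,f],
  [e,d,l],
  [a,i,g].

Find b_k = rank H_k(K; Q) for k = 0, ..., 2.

We work with the vertex ordering a < b < c < d < e < f < g < h < i < j < k < l. The simplices of K, each written with vertices in increasing order, are:

  0-simplices (12): a, b, c, d, e, f, g, h, i, j, k, l
  1-simplices (27): ac, af, ag, ai, ak, bd, be, bh, bj, cf, cg, ci, ck, de, dh, dj, dl, eh, ej, el, fg, fi, fk, gi, gk, hl, ik
  2-simplices (16): acf, aci, afk, agi, agk, bdh, bdj, beh, cfg, cgk, cik, dej, del, ehl, fgi, fik

so the chain groups are C_0 ≅ Z^12, C_1 ≅ Z^27, C_2 ≅ Z^16.

Boundary ∂_1: C_1 → C_0 sends each edge [p,q] (with p < q) to q − p. For instance
  ∂ci = i − c.
The 12×27 boundary matrix has rank 10 and Smith normal form diag(1,1,1,1,1,1,1,1,1,1).

Boundary ∂_2: C_2 → C_1 acts by ∂[p,q,r] = [q,r] − [p,r] + [p,q]. For instance
  ∂cik = ik − ck + ci,
  ∂acf = cf − af + ac.
As a 27×16 matrix over Z this has rank 16, with invariant factors (1,1,1,1,1,1,1,1,1,1,1,1,1,1,1,2).

From H_k ≅ ker(∂_k) / im(∂_{k+1}) we obtain:

  H_0: rank C_0 − rank ∂_1 = 12 − 10 = 2, and the invariant factors of ∂_1 are all 1, so H_0 = Z^2.
  H_1: rank ker ∂_1 − rank ∂_2 = (27 − 10) − 16 = 1, and ∂_2 has invariant factor 2 > 1, so H_1 = Z ⊕ Z/2.
  H_2: rank ker ∂_2 − rank ∂_3 = (16 − 16) − 0 = 0, and there is no ∂_3, so H_2 = 0.

As a check, the Euler characteristic is 12 − 27 + 16 = 1, which agrees with 2 − 1 + 0 = 1.

Hence the Betti numbers are b_0 = 2, b_1 = 1, b_2 = 0.

b_0 = 2, b_1 = 1, b_2 = 0.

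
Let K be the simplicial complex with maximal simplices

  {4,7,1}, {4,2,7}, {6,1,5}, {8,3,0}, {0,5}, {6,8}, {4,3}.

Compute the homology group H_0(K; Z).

H_0 ≅ Z.

We work with the vertex ordering 0 < 1 < 2 < 3 < 4 < 5 < 6 < 7 < 8. The simplices of K, each written with vertices in increasing order, are:

  0-simplices (9): [0], [1], [2], [3], [4], [5], [6], [7], [8]
  1-simplices (14): [0,3], [0,5], [0,8], [1,4], [1,5], [1,6], [1,7], [2,4], [2,7], [3,4], [3,8], [4,7], [5,6], [6,8]
  2-simplices (4): [0,3,8], [1,4,7], [1,5,6], [2,4,7]

so the chain groups are C_0 ≅ Z^9, C_1 ≅ Z^14, C_2 ≅ Z^4.

The boundary map ∂_1: C_1 → C_0 is given by ∂[p,q] = [q] − [p]. For instance
  ∂[0,5] = [5] − [0].
The 9×14 boundary matrix has rank 8 and Smith normal form diag(1,1,1,1,1,1,1,1).

The boundary map ∂_2: C_2 → C_1 maps a triangle to the signed sum of its edges. For instance
  ∂[1,4,7] = [4,7] − [1,7] + [1,4],
  ∂[1,5,6] = [5,6] − [1,6] + [1,5].
As a 14×4 matrix over Z this has rank 4, with invariant factors (1,1,1,1).

Now H_k = ker ∂_k / im ∂_{k+1}, so:

  H_0: rank C_0 − rank ∂_1 = 9 − 8 = 1, and the invariant factors of ∂_1 are all 1, so H_0 ≅ Z.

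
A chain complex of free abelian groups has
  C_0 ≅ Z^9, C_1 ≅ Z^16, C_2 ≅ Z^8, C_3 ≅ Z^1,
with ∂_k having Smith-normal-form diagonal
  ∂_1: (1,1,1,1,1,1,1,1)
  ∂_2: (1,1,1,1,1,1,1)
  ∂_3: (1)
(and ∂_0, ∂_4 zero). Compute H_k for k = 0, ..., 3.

H_0 = Z,  H_1 = Z,  H_2 = 0,  H_3 = 0.

H_0: b_0 = 9 − 0 − 8 = 1; torsion from ∂_1 factors > 1: none. So H_0 = Z.
H_1: b_1 = 16 − 8 − 7 = 1; torsion from ∂_2 factors > 1: none. So H_1 = Z.
H_2: b_2 = 8 − 7 − 1 = 0; torsion from ∂_3 factors > 1: none. So H_2 = 0.
H_3: b_3 = 1 − 1 − 0 = 0; torsion from ∂_4 factors > 1: none. So H_3 = 0.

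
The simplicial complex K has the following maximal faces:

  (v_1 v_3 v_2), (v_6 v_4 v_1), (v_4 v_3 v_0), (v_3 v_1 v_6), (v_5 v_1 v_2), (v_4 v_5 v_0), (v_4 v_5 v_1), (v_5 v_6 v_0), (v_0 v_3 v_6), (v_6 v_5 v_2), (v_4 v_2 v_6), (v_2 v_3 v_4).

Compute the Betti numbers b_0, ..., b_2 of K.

Fix the vertex order v_0 < v_1 < v_2 < v_3 < v_4 < v_5 < v_6 and write every simplex with vertices in increasing order. Then dim K = 2 and the simplices of K are:

  0-simplices (7): [v_0], [v_1], [v_2], [v_3], [v_4], [v_5], [v_6]
  1-simplices (18): (18 of them)
  2-simplices (12): (12 of them)

giving chain groups C_0 ≅ Z^7, C_1 ≅ Z^18, C_2 ≅ Z^12.

The boundary map ∂_1: C_1 → C_0 is given by ∂[p,q] = [q] − [p].
As a 7×18 matrix over Z this has rank 6, with invariant factors (1,1,1,1,1,1).

Boundary ∂_2: C_2 → C_1 acts by ∂[p,q,r] = [q,r] − [p,r] + [p,q]. For instance
  ∂[v_1,v_4,v_5] = [v_4,v_5] − [v_1,v_5] + [v_1,v_4],
  ∂[v_1,v_2,v_5] = [v_2,v_5] − [v_1,v_5] + [v_1,v_2].
The resulting 18×12 matrix has rank 12, and its Smith normal form has invariant factors (1,1,1,1,1,1,1,1,1,1,1,2).

Computing H_k = (kernel of ∂_k) / (image of ∂_{k+1}):

  H_0: rank C_0 − rank ∂_1 = 7 − 6 = 1, and the invariant factors of ∂_1 are all 1, so H_0 = Z.
  H_1: rank ker ∂_1 − rank ∂_2 = (18 − 6) − 12 = 0, and ∂_2 has invariant factor 2 > 1, so H_1 = Z/2Z.
  H_2: rank ker ∂_2 − rank ∂_3 = (12 − 12) − 0 = 0, and there is no ∂_3, so H_2 = 0.

As a check, the Euler characteristic is 7 − 18 + 12 = 1, which agrees with 1 − 0 + 0 = 1.

Hence the Betti numbers are b_0 = 1, b_1 = 0, b_2 = 0.

b_0 = 1, b_1 = 0, b_2 = 0.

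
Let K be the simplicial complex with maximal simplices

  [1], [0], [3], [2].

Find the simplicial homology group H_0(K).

We work with the vertex ordering 0 < 1 < 2 < 3. The simplices of K, each written with vertices in increasing order, are:

  0-simplices (4): [0], [1], [2], [3]

giving chain groups C_0 ≅ Z^4.

From H_k ≅ ker(∂_k) / im(∂_{k+1}) we obtain:

  H_0: rank C_0 − rank ∂_1 = 4 − 0 = 4, and there is no ∂_1, so H_0 = Z^4.

H_0 ≅ Z^4.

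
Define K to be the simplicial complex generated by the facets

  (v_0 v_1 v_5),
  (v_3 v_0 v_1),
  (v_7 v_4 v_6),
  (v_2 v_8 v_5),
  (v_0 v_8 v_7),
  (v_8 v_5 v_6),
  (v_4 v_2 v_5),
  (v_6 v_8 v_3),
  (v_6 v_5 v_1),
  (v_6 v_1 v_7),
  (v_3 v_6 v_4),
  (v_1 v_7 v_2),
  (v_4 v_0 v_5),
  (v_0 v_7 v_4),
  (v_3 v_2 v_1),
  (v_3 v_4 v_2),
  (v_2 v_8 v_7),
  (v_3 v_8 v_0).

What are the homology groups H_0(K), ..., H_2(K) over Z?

Order the vertices as v_0 < v_1 < v_2 < v_3 < v_4 < v_5 < v_6 < v_7 < v_8. Listing each simplex with vertices in this order, K has dimension 2 with simplices:

  0-simplices (9): [v_0], [v_1], [v_2], [v_3], [v_4], [v_5], [v_6], [v_7], [v_8]
  1-simplices (27): (27 of them)
  2-simplices (18): (18 of them)

so the chain groups are C_0 ≅ Z^9, C_1 ≅ Z^27, C_2 ≅ Z^18.

Boundary ∂_1: C_1 → C_0 sends each edge [p,q] (with p < q) to q − p. For instance
  ∂[v_3,v_8] = [v_8] − [v_3].
This gives a 9×27 integer matrix of rank 8; reducing to Smith normal form yields diagonal entries (1,1,1,1,1,1,1,1).

The boundary map ∂_2: C_2 → C_1 sends each 2-simplex [p,q,r] to [q,r] − [p,r] + [p,q]. For instance
  ∂[v_1,v_5,v_6] = [v_5,v_6] − [v_1,v_6] + [v_1,v_5],
  ∂[v_2,v_4,v_5] = [v_4,v_5] − [v_2,v_5] + [v_2,v_4].
The 27×18 boundary matrix has rank 17 and Smith normal form diag(1,1,1,1,1,1,1,1,1,1,1,1,1,1,1,1,1).

From H_k ≅ ker(∂_k) / im(∂_{k+1}) we obtain:

  H_0: rank C_0 − rank ∂_1 = 9 − 8 = 1, and the invariant factors of ∂_1 are all 1, so H_0 ≅ Z.
  H_1: rank ker ∂_1 − rank ∂_2 = (27 − 8) − 17 = 2, and the invariant factors of ∂_2 are all 1, so H_1 ≅ Z^2.
  H_2: rank ker ∂_2 − rank ∂_3 = (18 − 17) − 0 = 1, and there is no ∂_3, so H_2 ≅ Z.

As a check, the Euler characteristic is 9 − 27 + 18 = 0, which agrees with 1 − 2 + 1 = 0.

H_0 ≅ Z,  H_1 ≅ Z^2,  H_2 ≅ Z.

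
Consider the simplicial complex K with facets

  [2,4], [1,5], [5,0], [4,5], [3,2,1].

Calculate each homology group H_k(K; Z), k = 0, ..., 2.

Fix the vertex order 0 < 1 < 2 < 3 < 4 < 5 and write every simplex with vertices in increasing order. Then dim K = 2 and the simplices of K are:

  0-simplices (6): [0], [1], [2], [3], [4], [5]
  1-simplices (7): [0,5], [1,2], [1,3], [1,5], [2,3], [2,4], [4,5]
  2-simplices (1): [1,2,3]

so the chain groups are C_0 ≅ Z^6, C_1 ≅ Z^7, C_2 ≅ Z^1.

Boundary ∂_1: C_1 → C_0 sends each edge [p,q] (with p < q) to q − p. For instance
  ∂[2,4] = [4] − [2].
The resulting 6×7 matrix has rank 5, and its Smith normal form has invariant factors (1,1,1,1,1).

The boundary map ∂_2: C_2 → C_1 acts by ∂[p,q,r] = [q,r] − [p,r] + [p,q]. For instance
  ∂[1,2,3] = [2,3] − [1,3] + [1,2].
As a 7×1 matrix over Z this has rank 1, with invariant factors (1).

Reading off H_k = ker ∂_k / im ∂_{k+1}:

  H_0: rank C_0 − rank ∂_1 = 6 − 5 = 1, and the invariant factors of ∂_1 are all 1, so H_0 ≅ Z.
  H_1: rank ker ∂_1 − rank ∂_2 = (7 − 5) − 1 = 1, and the invariant factors of ∂_2 are all 1, so H_1 ≅ Z.
  H_2: rank ker ∂_2 − rank ∂_3 = (1 − 1) − 0 = 0, and there is no ∂_3, so H_2 ≅ 0.

H_0 = Z,  H_1 = Z,  H_2 = 0.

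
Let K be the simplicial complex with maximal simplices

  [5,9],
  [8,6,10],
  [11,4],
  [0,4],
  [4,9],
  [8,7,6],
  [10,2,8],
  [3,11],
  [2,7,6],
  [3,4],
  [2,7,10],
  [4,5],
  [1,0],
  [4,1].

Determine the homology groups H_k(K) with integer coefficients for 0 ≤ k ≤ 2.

We work with the vertex ordering 0 < 1 < 2 < 3 < 4 < 5 < 6 < 7 < 8 < 9 < 10 < 11. The simplices of K, each written with vertices in increasing order, are:

  0-simplices (12): [0], [1], [2], [3], [4], [5], [6], [7], [8], [9], [10], [11]
  1-simplices (19): [0,1], [0,4], [1,4], [2,6], [2,7], [2,8], [2,10], [3,4], [3,11], [4,5], [4,9], [4,11], [5,9], [6,7], [6,8], [6,10], [7,8], [7,10], [8,10]
  2-simplices (5): [2,6,7], [2,7,10], [2,8,10], [6,7,8], [6,8,10]

so the chain groups are C_0 ≅ Z^12, C_1 ≅ Z^19, C_2 ≅ Z^5.

∂_1: C_1 → C_0 sends each edge [p,q] (with p < q) to q − p. For instance
  ∂[2,8] = [8] − [2].
The 12×19 boundary matrix has rank 10 and Smith normal form diag(1,1,1,1,1,1,1,1,1,1).

The boundary map ∂_2: C_2 → C_1 sends each 2-simplex [p,q,r] to [q,r] − [p,r] + [p,q]. For instance
  ∂[2,8,10] = [8,10] − [2,10] + [2,8],
  ∂[6,7,8] = [7,8] − [6,8] + [6,7].
This gives a 19×5 integer matrix of rank 5; reducing to Smith normal form yields diagonal entries (1,1,1,1,1).

From H_k ≅ ker(∂_k) / im(∂_{k+1}) we obtain:

  H_0: rank C_0 − rank ∂_1 = 12 − 10 = 2, and the invariant factors of ∂_1 are all 1, so H_0 ≅ Z^2.
  H_1: rank ker ∂_1 − rank ∂_2 = (19 − 10) − 5 = 4, and the invariant factors of ∂_2 are all 1, so H_1 ≅ Z^4.
  H_2: rank ker ∂_2 − rank ∂_3 = (5 − 5) − 0 = 0, and there is no ∂_3, so H_2 ≅ 0.

H_0 ≅ Z^2,  H_1 ≅ Z^4,  H_2 = 0.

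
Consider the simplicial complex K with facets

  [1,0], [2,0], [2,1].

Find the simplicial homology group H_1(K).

Fix the vertex order 0 < 1 < 2 and write every simplex with vertices in increasing order. Then dim K = 1 and the simplices of K are:

  0-simplices (3): [0], [1], [2]
  1-simplices (3): [0,1], [0,2], [1,2]

Hence C_0 ≅ Z^3, C_1 ≅ Z^3.

∂_1: C_1 → C_0 sends each edge [p,q] (with p < q) to q − p. For instance
  ∂[1,2] = [2] − [1].
The resulting 3×3 matrix has rank 2, and its Smith normal form has invariant factors (1,1).

Computing H_k = (kernel of ∂_k) / (image of ∂_{k+1}):

  H_1: rank ker ∂_1 − rank ∂_2 = (3 − 2) − 0 = 1, and there is no ∂_2, so H_1 ≅ Z.

H_1 ≅ Z.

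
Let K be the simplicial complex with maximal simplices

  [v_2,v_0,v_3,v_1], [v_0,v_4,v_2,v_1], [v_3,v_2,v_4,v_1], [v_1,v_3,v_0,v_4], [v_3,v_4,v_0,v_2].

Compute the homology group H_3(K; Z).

Order the vertices as v_0 < v_1 < v_2 < v_3 < v_4. Listing each simplex with vertices in this order, K has dimension 3 with simplices:

  0-simplices (5): [v_0], [v_1], [v_2], [v_3], [v_4]
  1-simplices (10): [v_0,v_1], [v_0,v_2], [v_0,v_3], [v_0,v_4], [v_1,v_2], [v_1,v_3], [v_1,v_4], [v_2,v_3], [v_2,v_4], [v_3,v_4]
  2-simplices (10): [v_0,v_1,v_2], [v_0,v_1,v_3], [v_0,v_1,v_4], [v_0,v_2,v_3], [v_0,v_2,v_4], [v_0,v_3,v_4], [v_1,v_2,v_3], [v_1,v_2,v_4], [v_1,v_3,v_4], [v_2,v_3,v_4]
  3-simplices (5): [v_0,v_1,v_2,v_3], [v_0,v_1,v_2,v_4], [v_0,v_1,v_3,v_4], [v_0,v_2,v_3,v_4], [v_1,v_2,v_3,v_4]

so the chain groups are C_0 ≅ Z^5, C_1 ≅ Z^10, C_2 ≅ Z^10, C_3 ≅ Z^5.

∂_1: C_1 → C_0 is given by ∂[p,q] = [q] − [p]. For instance
  ∂[v_1,v_4] = [v_4] − [v_1].
This gives a 5×10 integer matrix of rank 4; reducing to Smith normal form yields diagonal entries (1,1,1,1).

∂_2: C_2 → C_1 maps a triangle to the signed sum of its edges. For instance
  ∂[v_0,v_3,v_4] = [v_3,v_4] − [v_0,v_4] + [v_0,v_3],
  ∂[v_1,v_3,v_4] = [v_3,v_4] − [v_1,v_4] + [v_1,v_3].
The 10×10 boundary matrix has rank 6 and Smith normal form diag(1,1,1,1,1,1).

Boundary ∂_3: C_3 → C_2 sends each 3-simplex σ to the alternating sum Σ_i (−1)^i (σ with its i-th vertex removed). For instance
  ∂[v_1,v_2,v_3,v_4] = [v_2,v_3,v_4] − [v_1,v_3,v_4] + [v_1,v_2,v_4] − [v_1,v_2,v_3],
  ∂[v_0,v_2,v_3,v_4] = [v_2,v_3,v_4] − [v_0,v_3,v_4] + [v_0,v_2,v_4] − [v_0,v_2,v_3].
As a 10×5 matrix over Z this has rank 4, with invariant factors (1,1,1,1).

From H_k ≅ ker(∂_k) / im(∂_{k+1}) we obtain:

  H_3: rank ker ∂_3 − rank ∂_4 = (5 − 4) − 0 = 1, and there is no ∂_4, so H_3 = Z.

H_3 ≅ Z.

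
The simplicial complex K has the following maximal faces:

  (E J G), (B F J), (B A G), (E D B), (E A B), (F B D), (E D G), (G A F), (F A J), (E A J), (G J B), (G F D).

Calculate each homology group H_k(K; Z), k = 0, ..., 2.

H_0 = Z,  H_1 = Z_2,  H_2 = 0.

Fix the vertex order A < B < D < E < F < G < J and write every simplex with vertices in increasing order. Then dim K = 2 and the simplices of K are:

  0-simplices (7): A, B, D, E, F, G, J
  1-simplices (18): AB, AE, AF, AG, AJ, BD, BE, BF, BG, BJ, DE, DF, DG, EG, EJ, FG, FJ, GJ
  2-simplices (12): ABE, ABG, AEJ, AFG, AFJ, BDE, BDF, BFJ, BGJ, DEG, DFG, EGJ

giving chain groups C_0 ≅ Z^7, C_1 ≅ Z^18, C_2 ≅ Z^12.

Boundary ∂_1: C_1 → C_0 sends each edge [p,q] (with p < q) to q − p. For instance
  ∂AB = B − A.
As a 7×18 matrix over Z this has rank 6, with invariant factors (1,1,1,1,1,1).

Boundary ∂_2: C_2 → C_1 sends each 2-simplex [p,q,r] to [q,r] − [p,r] + [p,q]. For instance
  ∂DEG = EG − DG + DE,
  ∂BGJ = GJ − BJ + BG.
This gives a 18×12 integer matrix of rank 12; reducing to Smith normal form yields diagonal entries (1,1,1,1,1,1,1,1,1,1,1,2).

Computing H_k = (kernel of ∂_k) / (image of ∂_{k+1}):

  H_0: rank C_0 − rank ∂_1 = 7 − 6 = 1, and the invariant factors of ∂_1 are all 1, so H_0 ≅ Z.
  H_1: rank ker ∂_1 − rank ∂_2 = (18 − 6) − 12 = 0, and ∂_2 has invariant factor 2 > 1, so H_1 ≅ Z_2.
  H_2: rank ker ∂_2 − rank ∂_3 = (12 − 12) − 0 = 0, and there is no ∂_3, so H_2 ≅ 0.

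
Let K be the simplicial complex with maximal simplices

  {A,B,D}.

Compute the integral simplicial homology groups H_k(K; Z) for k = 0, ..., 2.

Order the vertices as A < B < D. Listing each simplex with vertices in this order, K has dimension 2 with simplices:

  0-simplices (3): A, B, D
  1-simplices (3): AB, AD, BD
  2-simplices (1): ABD

giving chain groups C_0 ≅ Z^3, C_1 ≅ Z^3, C_2 ≅ Z^1.

The boundary map ∂_1: C_1 → C_0 sends each edge [p,q] (with p < q) to q − p.
As a 3×3 matrix over Z this has rank 2, with invariant factors (1,1).

∂_2: C_2 → C_1 sends each 2-simplex [p,q,r] to [q,r] − [p,r] + [p,q]. For instance
  ∂ABD = BD − AD + AB.
The 3×1 boundary matrix has rank 1 and Smith normal form diag(1).

Reading off H_k = ker ∂_k / im ∂_{k+1}:

  H_0: rank C_0 − rank ∂_1 = 3 − 2 = 1, and the invariant factors of ∂_1 are all 1, so H_0 = Z.
  H_1: rank ker ∂_1 − rank ∂_2 = (3 − 2) − 1 = 0, and the invariant factors of ∂_2 are all 1, so H_1 = 0.
  H_2: rank ker ∂_2 − rank ∂_3 = (1 − 1) − 0 = 0, and there is no ∂_3, so H_2 = 0.

(K is a triangulation of the 2-simplex.)

H_0 ≅ Z,  H_1 = 0,  H_2 = 0.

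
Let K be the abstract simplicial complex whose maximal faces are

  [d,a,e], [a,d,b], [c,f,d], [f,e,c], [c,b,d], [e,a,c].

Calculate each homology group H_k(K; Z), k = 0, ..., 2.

We work with the vertex ordering a < b < c < d < e < f. The simplices of K, each written with vertices in increasing order, are:

  0-simplices (6): a, b, c, d, e, f
  1-simplices (12): ab, ac, ad, ae, bc, bd, cd, ce, cf, de, df, ef
  2-simplices (6): abd, ace, ade, bcd, cdf, cef

Hence C_0 ≅ Z^6, C_1 ≅ Z^12, C_2 ≅ Z^6.

∂_1: C_1 → C_0 sends each edge [p,q] (with p < q) to q − p.
The resulting 6×12 matrix has rank 5, and its Smith normal form has invariant factors (1,1,1,1,1).

Boundary ∂_2: C_2 → C_1 sends each 2-simplex [p,q,r] to [q,r] − [p,r] + [p,q]. For instance
  ∂abd = bd − ad + ab,
  ∂ade = de − ae + ad.
The 12×6 boundary matrix has rank 6 and Smith normal form diag(1,1,1,1,1,1).

Now H_k = ker ∂_k / im ∂_{k+1}, so:

  H_0: rank C_0 − rank ∂_1 = 6 − 5 = 1, and the invariant factors of ∂_1 are all 1, so H_0 ≅ Z.
  H_1: rank ker ∂_1 − rank ∂_2 = (12 − 5) − 6 = 1, and the invariant factors of ∂_2 are all 1, so H_1 ≅ Z.
  H_2: rank ker ∂_2 − rank ∂_3 = (6 − 6) − 0 = 0, and there is no ∂_3, so H_2 ≅ 0.

H_0 ≅ Z,  H_1 ≅ Z,  H_2 = 0.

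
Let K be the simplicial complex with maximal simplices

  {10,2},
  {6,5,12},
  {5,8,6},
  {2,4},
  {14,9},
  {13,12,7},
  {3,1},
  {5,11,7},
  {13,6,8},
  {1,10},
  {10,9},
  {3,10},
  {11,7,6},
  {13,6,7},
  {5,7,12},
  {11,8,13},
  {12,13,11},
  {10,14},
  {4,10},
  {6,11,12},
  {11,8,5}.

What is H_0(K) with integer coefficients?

H_0 = Z^2.

Fix the vertex order 1 < 2 < 3 < 4 < 5 < 6 < 7 < 8 < 9 < 10 < 11 < 12 < 13 < 14 and write every simplex with vertices in increasing order. Then dim K = 2 and the simplices of K are:

  0-simplices (14): [1], [2], [3], [4], [5], [6], [7], [8], [9], [10], [11], [12], [13], [14]
  1-simplices (27): (27 of them)
  2-simplices (12): [5,6,8], [5,6,12], [5,7,11], [5,7,12], [5,8,11], [6,7,11], [6,7,13], [6,8,13], [6,11,12], [7,12,13], [8,11,13], [11,12,13]

giving chain groups C_0 ≅ Z^14, C_1 ≅ Z^27, C_2 ≅ Z^12.

The boundary map ∂_1: C_1 → C_0 is given by ∂[p,q] = [q] − [p]. For instance
  ∂[7,11] = [11] − [7].
This gives a 14×27 integer matrix of rank 12; reducing to Smith normal form yields diagonal entries (1,1,1,1,1,1,1,1,1,1,1,1).

∂_2: C_2 → C_1 maps a triangle to the signed sum of its edges. For instance
  ∂[5,8,11] = [8,11] − [5,11] + [5,8],
  ∂[5,6,12] = [6,12] − [5,12] + [5,6].
As a 27×12 matrix over Z this has rank 12, with invariant factors (1,1,1,1,1,1,1,1,1,1,1,2).

From H_k ≅ ker(∂_k) / im(∂_{k+1}) we obtain:

  H_0: rank C_0 − rank ∂_1 = 14 − 12 = 2, and the invariant factors of ∂_1 are all 1, so H_0 ≅ Z^2.

(K is a triangulation of the disjoint union of a wedge of 3 circles and the real projective plane RP^2.)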